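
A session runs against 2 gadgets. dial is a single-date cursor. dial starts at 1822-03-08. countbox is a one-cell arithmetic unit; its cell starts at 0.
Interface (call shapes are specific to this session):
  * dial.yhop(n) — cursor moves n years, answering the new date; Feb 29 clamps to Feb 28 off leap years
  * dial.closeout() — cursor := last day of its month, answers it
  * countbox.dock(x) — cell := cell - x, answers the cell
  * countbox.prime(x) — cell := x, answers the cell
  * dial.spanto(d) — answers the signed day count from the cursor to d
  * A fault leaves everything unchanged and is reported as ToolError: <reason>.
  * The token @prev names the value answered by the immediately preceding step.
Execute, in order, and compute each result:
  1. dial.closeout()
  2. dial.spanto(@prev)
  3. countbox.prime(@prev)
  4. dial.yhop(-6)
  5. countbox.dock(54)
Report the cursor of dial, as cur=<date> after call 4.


CALL dial.closeout[]
RET  1822-03-31
CALL dial.spanto[d='@prev']
RET  0
CALL countbox.prime[x='@prev']
RET  0
CALL dial.yhop[n='-6']
RET  1816-03-31
CALL countbox.dock[x='54']
RET  -54

Answer: cur=1816-03-31


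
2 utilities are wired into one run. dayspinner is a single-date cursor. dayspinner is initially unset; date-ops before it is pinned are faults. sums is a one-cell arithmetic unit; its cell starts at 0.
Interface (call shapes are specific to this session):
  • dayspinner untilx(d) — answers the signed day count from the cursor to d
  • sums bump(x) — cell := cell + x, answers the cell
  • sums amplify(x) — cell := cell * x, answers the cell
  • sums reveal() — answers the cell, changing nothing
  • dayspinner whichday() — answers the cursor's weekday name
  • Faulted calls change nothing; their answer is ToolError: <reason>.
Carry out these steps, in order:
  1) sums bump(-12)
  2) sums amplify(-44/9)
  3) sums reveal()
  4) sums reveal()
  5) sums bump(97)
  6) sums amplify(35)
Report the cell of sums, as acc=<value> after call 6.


% 1. sums bump(x=-12) : -12
% 2. sums amplify(x=-44/9) : 176/3
% 3. sums reveal() : 176/3
% 4. sums reveal() : 176/3
% 5. sums bump(x=97) : 467/3
% 6. sums amplify(x=35) : 16345/3

Answer: acc=16345/3


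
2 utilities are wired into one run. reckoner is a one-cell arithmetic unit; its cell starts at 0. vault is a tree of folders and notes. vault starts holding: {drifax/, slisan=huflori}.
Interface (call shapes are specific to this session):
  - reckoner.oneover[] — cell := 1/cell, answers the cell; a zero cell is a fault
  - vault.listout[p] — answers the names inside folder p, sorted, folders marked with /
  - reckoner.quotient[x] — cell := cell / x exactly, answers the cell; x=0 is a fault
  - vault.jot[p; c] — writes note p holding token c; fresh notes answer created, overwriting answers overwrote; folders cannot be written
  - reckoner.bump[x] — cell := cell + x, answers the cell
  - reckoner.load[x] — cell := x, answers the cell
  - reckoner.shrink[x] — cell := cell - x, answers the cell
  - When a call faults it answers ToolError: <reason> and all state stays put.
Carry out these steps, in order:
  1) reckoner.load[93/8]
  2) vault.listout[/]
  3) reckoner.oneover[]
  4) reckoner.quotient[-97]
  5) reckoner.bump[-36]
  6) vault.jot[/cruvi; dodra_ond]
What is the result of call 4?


Answer: -8/9021

Derivation:
// reckoner.load(93/8) => 93/8
// vault.listout(/) => [drifax/, slisan]
// reckoner.oneover() => 8/93
// reckoner.quotient(-97) => -8/9021
// reckoner.bump(-36) => -324764/9021
// vault.jot(/cruvi, dodra_ond) => created


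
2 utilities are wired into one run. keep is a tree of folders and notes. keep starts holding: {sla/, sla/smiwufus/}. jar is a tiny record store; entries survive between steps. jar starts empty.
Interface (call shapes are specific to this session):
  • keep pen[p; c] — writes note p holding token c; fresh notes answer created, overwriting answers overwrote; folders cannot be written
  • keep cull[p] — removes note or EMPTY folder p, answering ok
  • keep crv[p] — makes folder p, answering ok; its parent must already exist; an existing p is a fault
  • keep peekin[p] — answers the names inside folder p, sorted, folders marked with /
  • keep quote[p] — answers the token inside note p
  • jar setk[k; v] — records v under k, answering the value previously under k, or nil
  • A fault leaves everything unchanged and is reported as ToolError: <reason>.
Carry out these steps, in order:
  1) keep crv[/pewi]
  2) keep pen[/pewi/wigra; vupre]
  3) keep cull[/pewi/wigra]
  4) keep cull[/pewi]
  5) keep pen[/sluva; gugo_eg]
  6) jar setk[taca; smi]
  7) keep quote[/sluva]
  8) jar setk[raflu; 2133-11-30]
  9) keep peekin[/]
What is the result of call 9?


CALL keep crv[p=/pewi]
RET  ok
CALL keep pen[p=/pewi/wigra; c=vupre]
RET  created
CALL keep cull[p=/pewi/wigra]
RET  ok
CALL keep cull[p=/pewi]
RET  ok
CALL keep pen[p=/sluva; c=gugo_eg]
RET  created
CALL jar setk[k=taca; v=smi]
RET  nil
CALL keep quote[p=/sluva]
RET  gugo_eg
CALL jar setk[k=raflu; v=2133-11-30]
RET  nil
CALL keep peekin[p=/]
RET  [sla/, sluva]

Answer: [sla/, sluva]


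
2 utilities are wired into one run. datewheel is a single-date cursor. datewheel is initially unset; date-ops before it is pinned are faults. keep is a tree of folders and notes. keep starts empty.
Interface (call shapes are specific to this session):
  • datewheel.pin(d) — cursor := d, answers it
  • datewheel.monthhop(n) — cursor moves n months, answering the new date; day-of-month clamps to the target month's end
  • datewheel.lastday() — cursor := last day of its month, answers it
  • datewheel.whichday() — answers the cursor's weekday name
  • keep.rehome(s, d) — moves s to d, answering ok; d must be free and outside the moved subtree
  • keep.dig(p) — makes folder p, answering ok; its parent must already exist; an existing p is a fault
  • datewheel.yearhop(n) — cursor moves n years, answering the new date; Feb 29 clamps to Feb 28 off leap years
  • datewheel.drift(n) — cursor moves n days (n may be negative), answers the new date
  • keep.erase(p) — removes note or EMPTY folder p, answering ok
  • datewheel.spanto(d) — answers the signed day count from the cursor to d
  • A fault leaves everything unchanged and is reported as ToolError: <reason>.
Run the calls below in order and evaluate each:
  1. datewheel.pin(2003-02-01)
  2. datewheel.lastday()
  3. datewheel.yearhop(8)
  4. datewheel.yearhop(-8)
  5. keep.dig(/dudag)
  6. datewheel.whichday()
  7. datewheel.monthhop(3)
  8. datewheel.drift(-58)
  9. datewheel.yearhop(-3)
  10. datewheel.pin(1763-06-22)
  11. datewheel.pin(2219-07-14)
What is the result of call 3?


Answer: 2011-02-28

Derivation:
$ datewheel.pin 2003-02-01
:: 2003-02-01
$ datewheel.lastday
:: 2003-02-28
$ datewheel.yearhop 8
:: 2011-02-28
$ datewheel.yearhop -8
:: 2003-02-28
$ keep.dig /dudag
:: ok
$ datewheel.whichday
:: Friday
$ datewheel.monthhop 3
:: 2003-05-28
$ datewheel.drift -58
:: 2003-03-31
$ datewheel.yearhop -3
:: 2000-03-31
$ datewheel.pin 1763-06-22
:: 1763-06-22
$ datewheel.pin 2219-07-14
:: 2219-07-14


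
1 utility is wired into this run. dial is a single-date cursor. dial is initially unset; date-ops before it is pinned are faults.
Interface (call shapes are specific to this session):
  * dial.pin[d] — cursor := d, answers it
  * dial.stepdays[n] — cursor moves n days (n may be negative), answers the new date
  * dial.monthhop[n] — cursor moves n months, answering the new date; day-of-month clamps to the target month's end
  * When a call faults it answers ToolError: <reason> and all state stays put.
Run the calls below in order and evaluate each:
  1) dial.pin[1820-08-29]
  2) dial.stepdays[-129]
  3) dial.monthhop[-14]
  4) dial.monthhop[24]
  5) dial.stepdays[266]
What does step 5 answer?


I invoke dial.pin on d='1820-08-29', giving 1820-08-29.
Next I call dial.stepdays on n='-129', and see 1820-04-22.
I call dial.monthhop on n='-14', which returns 1819-02-22.
Using dial.monthhop on n='24', which returns 1821-02-22.
I call dial.stepdays on n='266', giving 1821-11-15.

Answer: 1821-11-15


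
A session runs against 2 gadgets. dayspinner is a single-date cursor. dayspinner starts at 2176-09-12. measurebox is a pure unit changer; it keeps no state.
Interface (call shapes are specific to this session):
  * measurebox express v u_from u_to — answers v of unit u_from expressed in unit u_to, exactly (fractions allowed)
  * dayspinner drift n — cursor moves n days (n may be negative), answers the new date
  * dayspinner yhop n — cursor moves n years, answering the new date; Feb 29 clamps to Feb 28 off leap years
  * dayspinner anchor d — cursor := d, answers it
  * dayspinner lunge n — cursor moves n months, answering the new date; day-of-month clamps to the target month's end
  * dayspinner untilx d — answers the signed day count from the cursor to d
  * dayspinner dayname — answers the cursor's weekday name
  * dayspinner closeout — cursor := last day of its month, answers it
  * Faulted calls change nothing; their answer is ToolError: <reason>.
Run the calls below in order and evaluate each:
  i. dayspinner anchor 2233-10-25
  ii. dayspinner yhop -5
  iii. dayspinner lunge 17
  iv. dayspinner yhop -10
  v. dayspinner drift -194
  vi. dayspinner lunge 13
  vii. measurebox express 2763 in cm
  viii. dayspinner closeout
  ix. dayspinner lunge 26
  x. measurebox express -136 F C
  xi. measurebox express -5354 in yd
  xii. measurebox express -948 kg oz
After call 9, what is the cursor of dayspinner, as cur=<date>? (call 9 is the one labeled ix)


Do: dayspinner anchor[2233-10-25]
See: 2233-10-25
Do: dayspinner yhop[-5]
See: 2228-10-25
Do: dayspinner lunge[17]
See: 2230-03-25
Do: dayspinner yhop[-10]
See: 2220-03-25
Do: dayspinner drift[-194]
See: 2219-09-13
Do: dayspinner lunge[13]
See: 2220-10-13
Do: measurebox express[2763; in; cm]
See: 350901/50
Do: dayspinner closeout[]
See: 2220-10-31
Do: dayspinner lunge[26]
See: 2222-12-31
Do: measurebox express[-136; F; C]
See: -280/3
Do: measurebox express[-5354; in; yd]
See: -2677/18
Do: measurebox express[-948; kg; oz]
See: -1516800000000/45359237

Answer: cur=2222-12-31


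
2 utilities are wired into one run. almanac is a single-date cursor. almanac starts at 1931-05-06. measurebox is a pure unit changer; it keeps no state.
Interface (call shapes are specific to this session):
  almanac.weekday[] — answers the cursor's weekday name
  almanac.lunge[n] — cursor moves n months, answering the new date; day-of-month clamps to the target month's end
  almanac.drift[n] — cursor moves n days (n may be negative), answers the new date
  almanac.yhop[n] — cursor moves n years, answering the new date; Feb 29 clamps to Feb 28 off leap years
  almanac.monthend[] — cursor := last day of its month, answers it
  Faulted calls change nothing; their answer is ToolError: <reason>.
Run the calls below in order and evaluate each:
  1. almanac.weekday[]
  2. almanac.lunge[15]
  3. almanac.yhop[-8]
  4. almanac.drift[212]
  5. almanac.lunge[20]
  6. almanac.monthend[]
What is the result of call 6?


;; weekday() => Wednesday
;; lunge(n=15) => 1932-08-06
;; yhop(n=-8) => 1924-08-06
;; drift(n=212) => 1925-03-06
;; lunge(n=20) => 1926-11-06
;; monthend() => 1926-11-30

Answer: 1926-11-30


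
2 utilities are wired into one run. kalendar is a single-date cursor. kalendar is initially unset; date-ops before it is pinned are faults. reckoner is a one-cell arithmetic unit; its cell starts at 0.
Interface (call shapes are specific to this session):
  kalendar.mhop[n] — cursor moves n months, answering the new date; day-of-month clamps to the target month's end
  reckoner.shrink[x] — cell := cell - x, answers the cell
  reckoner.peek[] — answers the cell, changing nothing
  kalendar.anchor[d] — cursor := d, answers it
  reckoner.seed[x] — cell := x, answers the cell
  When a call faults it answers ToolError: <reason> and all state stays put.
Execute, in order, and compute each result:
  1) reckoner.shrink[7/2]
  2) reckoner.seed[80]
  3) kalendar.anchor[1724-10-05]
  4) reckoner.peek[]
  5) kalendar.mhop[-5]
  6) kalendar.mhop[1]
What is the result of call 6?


I invoke reckoner.shrink on 7/2, and observe -7/2.
Now I run reckoner.seed on 80, → 80.
I run kalendar.anchor on 1724-10-05, which returns 1724-10-05.
I call reckoner.peek, → 80.
Next I call kalendar.mhop on -5, giving 1724-05-05.
I use kalendar.mhop on 1, giving 1724-06-05.

Answer: 1724-06-05


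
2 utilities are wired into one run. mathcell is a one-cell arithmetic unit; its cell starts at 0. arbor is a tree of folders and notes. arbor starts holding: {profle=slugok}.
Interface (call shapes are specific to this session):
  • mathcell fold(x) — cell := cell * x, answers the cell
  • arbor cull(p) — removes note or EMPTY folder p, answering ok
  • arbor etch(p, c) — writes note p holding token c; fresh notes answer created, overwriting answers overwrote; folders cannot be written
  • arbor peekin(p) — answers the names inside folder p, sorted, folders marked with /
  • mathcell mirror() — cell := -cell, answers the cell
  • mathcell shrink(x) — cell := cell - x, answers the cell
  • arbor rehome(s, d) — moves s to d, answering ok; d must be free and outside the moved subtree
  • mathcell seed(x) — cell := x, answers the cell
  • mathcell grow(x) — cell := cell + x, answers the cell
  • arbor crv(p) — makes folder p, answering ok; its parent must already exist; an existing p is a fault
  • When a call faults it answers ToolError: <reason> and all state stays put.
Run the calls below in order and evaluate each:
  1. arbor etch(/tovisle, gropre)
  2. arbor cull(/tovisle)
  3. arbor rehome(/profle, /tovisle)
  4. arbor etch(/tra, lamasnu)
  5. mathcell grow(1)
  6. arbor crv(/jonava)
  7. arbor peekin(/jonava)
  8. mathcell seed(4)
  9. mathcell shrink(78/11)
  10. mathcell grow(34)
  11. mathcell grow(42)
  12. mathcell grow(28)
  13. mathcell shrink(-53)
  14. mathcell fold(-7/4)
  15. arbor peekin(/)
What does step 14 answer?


Answer: -11851/44

Derivation:
·→ arbor etch(p→/tovisle, c→gropre)
·← created
·→ arbor cull(p→/tovisle)
·← ok
·→ arbor rehome(s→/profle, d→/tovisle)
·← ok
·→ arbor etch(p→/tra, c→lamasnu)
·← created
·→ mathcell grow(x→1)
·← 1
·→ arbor crv(p→/jonava)
·← ok
·→ arbor peekin(p→/jonava)
·← []
·→ mathcell seed(x→4)
·← 4
·→ mathcell shrink(x→78/11)
·← -34/11
·→ mathcell grow(x→34)
·← 340/11
·→ mathcell grow(x→42)
·← 802/11
·→ mathcell grow(x→28)
·← 1110/11
·→ mathcell shrink(x→-53)
·← 1693/11
·→ mathcell fold(x→-7/4)
·← -11851/44
·→ arbor peekin(p→/)
·← [jonava/, tovisle, tra]


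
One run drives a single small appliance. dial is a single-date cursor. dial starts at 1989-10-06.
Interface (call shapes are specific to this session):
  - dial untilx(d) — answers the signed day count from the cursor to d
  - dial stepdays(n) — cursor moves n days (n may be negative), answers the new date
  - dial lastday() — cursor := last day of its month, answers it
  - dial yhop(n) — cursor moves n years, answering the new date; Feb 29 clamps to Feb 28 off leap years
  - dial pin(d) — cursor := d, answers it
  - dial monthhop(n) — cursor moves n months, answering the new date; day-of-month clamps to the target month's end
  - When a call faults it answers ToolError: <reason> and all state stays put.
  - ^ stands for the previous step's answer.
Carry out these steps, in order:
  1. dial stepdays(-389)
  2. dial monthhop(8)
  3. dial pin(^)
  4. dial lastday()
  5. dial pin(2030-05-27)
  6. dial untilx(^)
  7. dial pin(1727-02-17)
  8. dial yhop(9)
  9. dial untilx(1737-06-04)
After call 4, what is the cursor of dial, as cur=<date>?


Answer: cur=1989-05-31

Derivation:
·→ dial stepdays(n='-389')
·← 1988-09-12
·→ dial monthhop(n='8')
·← 1989-05-12
·→ dial pin(d='^')
·← 1989-05-12
·→ dial lastday()
·← 1989-05-31
·→ dial pin(d='2030-05-27')
·← 2030-05-27
·→ dial untilx(d='^')
·← 0
·→ dial pin(d='1727-02-17')
·← 1727-02-17
·→ dial yhop(n='9')
·← 1736-02-17
·→ dial untilx(d='1737-06-04')
·← 473


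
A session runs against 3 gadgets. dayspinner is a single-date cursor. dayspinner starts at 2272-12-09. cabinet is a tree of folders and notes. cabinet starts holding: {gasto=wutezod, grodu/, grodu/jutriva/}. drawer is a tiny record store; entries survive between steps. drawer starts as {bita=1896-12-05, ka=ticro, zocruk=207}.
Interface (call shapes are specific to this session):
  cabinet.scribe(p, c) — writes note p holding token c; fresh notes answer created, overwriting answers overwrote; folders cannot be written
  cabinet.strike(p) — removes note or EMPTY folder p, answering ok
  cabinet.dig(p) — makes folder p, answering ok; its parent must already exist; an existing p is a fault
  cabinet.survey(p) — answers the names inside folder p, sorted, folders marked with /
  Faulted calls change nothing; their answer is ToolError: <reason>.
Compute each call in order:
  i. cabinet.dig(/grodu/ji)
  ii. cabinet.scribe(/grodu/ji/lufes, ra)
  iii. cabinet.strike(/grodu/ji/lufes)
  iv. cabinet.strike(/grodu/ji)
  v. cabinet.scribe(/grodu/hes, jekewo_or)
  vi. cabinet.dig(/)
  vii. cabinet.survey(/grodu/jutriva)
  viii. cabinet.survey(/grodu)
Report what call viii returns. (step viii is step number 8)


>> cabinet.dig(p='/grodu/ji')
<< ok
>> cabinet.scribe(p='/grodu/ji/lufes', c='ra')
<< created
>> cabinet.strike(p='/grodu/ji/lufes')
<< ok
>> cabinet.strike(p='/grodu/ji')
<< ok
>> cabinet.scribe(p='/grodu/hes', c='jekewo_or')
<< created
>> cabinet.dig(p='/')
<< ToolError: exists
>> cabinet.survey(p='/grodu/jutriva')
<< []
>> cabinet.survey(p='/grodu')
<< [hes, jutriva/]

Answer: [hes, jutriva/]


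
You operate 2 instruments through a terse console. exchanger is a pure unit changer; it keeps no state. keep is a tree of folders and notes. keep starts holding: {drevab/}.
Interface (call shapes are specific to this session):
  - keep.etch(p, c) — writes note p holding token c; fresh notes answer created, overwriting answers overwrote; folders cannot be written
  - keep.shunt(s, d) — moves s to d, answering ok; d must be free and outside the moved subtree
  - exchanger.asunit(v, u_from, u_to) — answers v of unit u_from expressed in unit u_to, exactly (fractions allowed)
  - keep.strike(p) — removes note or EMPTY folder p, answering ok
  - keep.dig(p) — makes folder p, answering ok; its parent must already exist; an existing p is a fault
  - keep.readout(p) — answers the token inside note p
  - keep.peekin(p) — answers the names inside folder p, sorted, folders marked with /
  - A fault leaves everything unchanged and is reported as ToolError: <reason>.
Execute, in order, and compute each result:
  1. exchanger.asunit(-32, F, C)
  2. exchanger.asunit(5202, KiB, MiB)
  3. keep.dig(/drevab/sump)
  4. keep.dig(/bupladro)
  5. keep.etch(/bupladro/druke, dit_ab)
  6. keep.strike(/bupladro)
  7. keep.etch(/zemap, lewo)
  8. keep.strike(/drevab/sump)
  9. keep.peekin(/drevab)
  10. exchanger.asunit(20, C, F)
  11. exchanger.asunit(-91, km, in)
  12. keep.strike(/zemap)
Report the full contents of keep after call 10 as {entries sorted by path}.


I use exchanger.asunit on v: -32, u_from: F, u_to: C: -320/9.
Now I run exchanger.asunit on v: 5202, u_from: KiB, u_to: MiB, and get 2601/512.
Now I run keep.dig on p: /drevab/sump, and see ok.
I call keep.dig on p: /bupladro, and see ok.
I invoke keep.etch on p: /bupladro/druke, c: dit_ab, — result: created.
Next I call keep.strike on p: /bupladro, and get ToolError: not empty.
Calling keep.etch on p: /zemap, c: lewo, and observe created.
I invoke keep.strike on p: /drevab/sump, and observe ok.
Then keep.peekin on p: /drevab, yielding [].
I use exchanger.asunit on v: 20, u_from: C, u_to: F, and see 68.
I try exchanger.asunit on v: -91, u_from: km, u_to: in, → -455000000/127.
I use keep.strike on p: /zemap: ok.

Answer: {bupladro/, bupladro/druke=dit_ab, drevab/, zemap=lewo}


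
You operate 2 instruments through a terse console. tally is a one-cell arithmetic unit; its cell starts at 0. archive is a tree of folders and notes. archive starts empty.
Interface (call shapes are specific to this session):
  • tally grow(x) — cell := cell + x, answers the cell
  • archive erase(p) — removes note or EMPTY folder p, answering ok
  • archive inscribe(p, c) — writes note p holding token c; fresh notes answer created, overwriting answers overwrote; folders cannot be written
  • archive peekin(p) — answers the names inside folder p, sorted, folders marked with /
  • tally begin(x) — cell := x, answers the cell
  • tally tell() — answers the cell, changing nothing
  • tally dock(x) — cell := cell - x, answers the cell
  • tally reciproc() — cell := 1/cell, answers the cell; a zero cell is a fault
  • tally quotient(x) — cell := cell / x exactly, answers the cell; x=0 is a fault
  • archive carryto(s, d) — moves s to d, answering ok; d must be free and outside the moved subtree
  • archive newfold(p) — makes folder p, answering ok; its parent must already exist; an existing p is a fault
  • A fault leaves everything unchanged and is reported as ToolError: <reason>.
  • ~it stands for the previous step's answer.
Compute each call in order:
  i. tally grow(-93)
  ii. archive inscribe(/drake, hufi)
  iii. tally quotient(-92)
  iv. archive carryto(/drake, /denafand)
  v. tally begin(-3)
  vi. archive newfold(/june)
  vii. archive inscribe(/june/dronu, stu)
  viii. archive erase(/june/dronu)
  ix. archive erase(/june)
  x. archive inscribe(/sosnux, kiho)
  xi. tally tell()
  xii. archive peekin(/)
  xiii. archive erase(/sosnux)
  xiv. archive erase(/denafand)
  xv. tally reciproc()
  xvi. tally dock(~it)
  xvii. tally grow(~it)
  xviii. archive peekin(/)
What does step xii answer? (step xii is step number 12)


Then tally grow using x→-93: -93.
I use archive inscribe using p→/drake, c→hufi, → created.
I use tally quotient using x→-92, giving 93/92.
I run archive carryto using s→/drake, d→/denafand, yielding ok.
I try tally begin using x→-3, — result: -3.
Invoking archive newfold using p→/june, and see ok.
Now I run archive inscribe using p→/june/dronu, c→stu, — result: created.
Using archive erase using p→/june/dronu, and observe ok.
Then archive erase using p→/june, — result: ok.
Now I run archive inscribe using p→/sosnux, c→kiho, → created.
I call tally tell, yielding -3.
Using archive peekin using p→/, and observe [denafand, sosnux].
Then archive erase using p→/sosnux, yielding ok.
Using archive erase using p→/denafand, and see ok.
Using tally reciproc, and observe -1/3.
I call tally dock using x→~it, and get 0.
Now I run tally grow using x→~it, and observe 0.
Invoking archive peekin using p→/, yielding [].

Answer: [denafand, sosnux]


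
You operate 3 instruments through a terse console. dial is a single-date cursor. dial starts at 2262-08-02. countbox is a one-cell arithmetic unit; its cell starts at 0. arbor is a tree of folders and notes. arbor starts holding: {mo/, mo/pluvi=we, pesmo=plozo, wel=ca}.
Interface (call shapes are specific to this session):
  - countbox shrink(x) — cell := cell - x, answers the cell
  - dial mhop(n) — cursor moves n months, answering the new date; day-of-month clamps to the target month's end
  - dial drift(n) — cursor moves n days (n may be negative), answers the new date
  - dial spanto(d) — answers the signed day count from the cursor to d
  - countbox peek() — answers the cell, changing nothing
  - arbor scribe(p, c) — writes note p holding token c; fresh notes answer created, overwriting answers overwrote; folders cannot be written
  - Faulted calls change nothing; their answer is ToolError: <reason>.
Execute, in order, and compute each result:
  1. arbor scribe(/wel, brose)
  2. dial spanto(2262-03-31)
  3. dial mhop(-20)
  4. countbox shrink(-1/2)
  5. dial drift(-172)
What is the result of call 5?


Answer: 2260-06-13

Derivation:
[in] arbor scribe p: /wel c: brose
  overwrote
[in] dial spanto d: 2262-03-31
  -124
[in] dial mhop n: -20
  2260-12-02
[in] countbox shrink x: -1/2
  1/2
[in] dial drift n: -172
  2260-06-13


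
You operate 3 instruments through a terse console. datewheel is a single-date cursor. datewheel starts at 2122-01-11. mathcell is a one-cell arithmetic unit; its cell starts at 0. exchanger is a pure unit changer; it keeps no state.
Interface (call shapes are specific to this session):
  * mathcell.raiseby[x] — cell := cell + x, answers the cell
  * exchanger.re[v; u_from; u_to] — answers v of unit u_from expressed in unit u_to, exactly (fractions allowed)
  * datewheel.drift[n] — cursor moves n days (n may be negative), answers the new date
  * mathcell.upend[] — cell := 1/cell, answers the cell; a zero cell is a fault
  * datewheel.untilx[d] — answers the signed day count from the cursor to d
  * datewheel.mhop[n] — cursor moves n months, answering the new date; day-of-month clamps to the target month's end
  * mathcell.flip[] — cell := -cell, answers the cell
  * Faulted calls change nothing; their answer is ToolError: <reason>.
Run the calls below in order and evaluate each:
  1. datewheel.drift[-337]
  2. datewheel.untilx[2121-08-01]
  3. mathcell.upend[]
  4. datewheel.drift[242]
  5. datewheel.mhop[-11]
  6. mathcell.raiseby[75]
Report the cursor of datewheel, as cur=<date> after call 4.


Answer: cur=2121-10-08

Derivation:
// drift(n='-337') : 2121-02-08
// untilx(d='2121-08-01') : 174
// upend() : ToolError: reciprocal of zero
// drift(n='242') : 2121-10-08
// mhop(n='-11') : 2120-11-08
// raiseby(x='75') : 75


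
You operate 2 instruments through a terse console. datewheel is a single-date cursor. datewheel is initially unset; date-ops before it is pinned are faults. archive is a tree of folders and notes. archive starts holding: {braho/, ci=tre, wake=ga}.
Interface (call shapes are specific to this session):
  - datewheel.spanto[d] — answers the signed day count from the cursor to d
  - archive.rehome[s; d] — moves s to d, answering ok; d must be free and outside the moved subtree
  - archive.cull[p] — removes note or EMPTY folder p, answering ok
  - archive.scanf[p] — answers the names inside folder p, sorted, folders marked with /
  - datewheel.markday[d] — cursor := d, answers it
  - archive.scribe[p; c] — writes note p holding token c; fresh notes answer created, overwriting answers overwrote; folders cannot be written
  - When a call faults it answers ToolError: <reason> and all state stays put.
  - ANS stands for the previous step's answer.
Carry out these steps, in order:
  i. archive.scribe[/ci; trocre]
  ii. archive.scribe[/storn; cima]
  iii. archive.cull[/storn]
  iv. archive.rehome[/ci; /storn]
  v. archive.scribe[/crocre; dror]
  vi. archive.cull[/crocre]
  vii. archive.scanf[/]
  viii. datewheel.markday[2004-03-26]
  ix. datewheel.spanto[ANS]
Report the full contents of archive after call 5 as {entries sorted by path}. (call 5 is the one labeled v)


→ archive.scribe(p='/ci', c='trocre')
← overwrote
→ archive.scribe(p='/storn', c='cima')
← created
→ archive.cull(p='/storn')
← ok
→ archive.rehome(s='/ci', d='/storn')
← ok
→ archive.scribe(p='/crocre', c='dror')
← created
→ archive.cull(p='/crocre')
← ok
→ archive.scanf(p='/')
← [braho/, storn, wake]
→ datewheel.markday(d='2004-03-26')
← 2004-03-26
→ datewheel.spanto(d='ANS')
← 0

Answer: {braho/, crocre=dror, storn=trocre, wake=ga}


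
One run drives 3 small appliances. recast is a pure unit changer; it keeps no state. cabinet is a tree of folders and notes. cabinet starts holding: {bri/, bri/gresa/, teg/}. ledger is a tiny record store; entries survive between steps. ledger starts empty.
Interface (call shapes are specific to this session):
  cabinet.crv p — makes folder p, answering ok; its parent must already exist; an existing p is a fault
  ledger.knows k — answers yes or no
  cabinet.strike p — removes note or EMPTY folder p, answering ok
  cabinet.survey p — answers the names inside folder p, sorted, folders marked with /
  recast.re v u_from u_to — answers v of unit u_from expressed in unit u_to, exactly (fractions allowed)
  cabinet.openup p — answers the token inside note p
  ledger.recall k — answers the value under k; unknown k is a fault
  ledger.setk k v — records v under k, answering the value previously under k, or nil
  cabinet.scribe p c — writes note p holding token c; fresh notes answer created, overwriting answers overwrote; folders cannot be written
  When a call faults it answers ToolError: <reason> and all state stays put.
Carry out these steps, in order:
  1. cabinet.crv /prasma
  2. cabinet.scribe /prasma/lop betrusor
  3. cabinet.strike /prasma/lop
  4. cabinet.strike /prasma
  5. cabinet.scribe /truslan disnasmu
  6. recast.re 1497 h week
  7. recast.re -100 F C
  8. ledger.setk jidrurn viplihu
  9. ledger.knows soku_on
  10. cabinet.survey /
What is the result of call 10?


>>> cabinet.crv p: /prasma
:: ok
>>> cabinet.scribe p: /prasma/lop c: betrusor
:: created
>>> cabinet.strike p: /prasma/lop
:: ok
>>> cabinet.strike p: /prasma
:: ok
>>> cabinet.scribe p: /truslan c: disnasmu
:: created
>>> recast.re v: 1497 u_from: h u_to: week
:: 499/56
>>> recast.re v: -100 u_from: F u_to: C
:: -220/3
>>> ledger.setk k: jidrurn v: viplihu
:: nil
>>> ledger.knows k: soku_on
:: no
>>> cabinet.survey p: /
:: [bri/, teg/, truslan]

Answer: [bri/, teg/, truslan]


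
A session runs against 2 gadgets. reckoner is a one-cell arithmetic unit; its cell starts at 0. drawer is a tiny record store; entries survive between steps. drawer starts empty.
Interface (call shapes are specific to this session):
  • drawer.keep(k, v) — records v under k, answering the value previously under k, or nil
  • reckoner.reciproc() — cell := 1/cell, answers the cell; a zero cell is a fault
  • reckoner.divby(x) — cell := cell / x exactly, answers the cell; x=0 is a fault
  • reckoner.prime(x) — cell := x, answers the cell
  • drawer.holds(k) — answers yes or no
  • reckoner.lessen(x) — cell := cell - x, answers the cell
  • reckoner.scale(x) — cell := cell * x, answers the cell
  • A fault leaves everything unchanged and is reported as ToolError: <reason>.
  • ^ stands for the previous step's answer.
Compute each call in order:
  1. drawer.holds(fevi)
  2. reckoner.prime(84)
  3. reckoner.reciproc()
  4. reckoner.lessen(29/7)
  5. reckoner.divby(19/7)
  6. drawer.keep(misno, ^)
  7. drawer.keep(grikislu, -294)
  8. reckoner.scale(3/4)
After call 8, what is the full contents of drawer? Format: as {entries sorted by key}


[in] drawer.holds k='fevi'
[out] no
[in] reckoner.prime x='84'
[out] 84
[in] reckoner.reciproc
[out] 1/84
[in] reckoner.lessen x='29/7'
[out] -347/84
[in] reckoner.divby x='19/7'
[out] -347/228
[in] drawer.keep k='misno' v='^'
[out] nil
[in] drawer.keep k='grikislu' v='-294'
[out] nil
[in] reckoner.scale x='3/4'
[out] -347/304

Answer: {grikislu=-294, misno=-347/228}


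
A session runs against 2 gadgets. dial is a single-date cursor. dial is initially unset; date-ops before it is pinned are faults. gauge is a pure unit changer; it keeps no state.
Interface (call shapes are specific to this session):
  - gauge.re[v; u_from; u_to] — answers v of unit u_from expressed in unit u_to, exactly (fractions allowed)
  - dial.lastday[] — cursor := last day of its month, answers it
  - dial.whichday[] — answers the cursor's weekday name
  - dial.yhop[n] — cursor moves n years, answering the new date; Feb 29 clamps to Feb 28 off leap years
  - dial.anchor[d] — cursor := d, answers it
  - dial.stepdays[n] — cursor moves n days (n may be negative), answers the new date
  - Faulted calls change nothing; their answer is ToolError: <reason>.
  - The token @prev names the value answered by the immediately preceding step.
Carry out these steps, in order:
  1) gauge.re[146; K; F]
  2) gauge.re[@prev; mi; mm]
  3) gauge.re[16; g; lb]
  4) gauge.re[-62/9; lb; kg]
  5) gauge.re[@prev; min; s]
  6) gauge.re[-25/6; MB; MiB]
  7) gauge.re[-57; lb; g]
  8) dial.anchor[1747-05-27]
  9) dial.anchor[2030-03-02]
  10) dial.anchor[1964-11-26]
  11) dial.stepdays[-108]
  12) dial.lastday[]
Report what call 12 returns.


Step: re[v→146; u_from→K; u_to→F]
Result: -19687/100
Step: re[v→@prev; u_from→mi; u_to→mm]
Result: -7920788832/25
Step: re[v→16; u_from→g; u_to→lb]
Result: 1600000/45359237
Step: re[v→-62/9; u_from→lb; u_to→kg]
Result: -1406136347/450000000
Step: re[v→@prev; u_from→min; u_to→s]
Result: -1406136347/7500000
Step: re[v→-25/6; u_from→MB; u_to→MiB]
Result: -390625/98304
Step: re[v→-57; u_from→lb; u_to→g]
Result: -2585476509/100000
Step: anchor[d→1747-05-27]
Result: 1747-05-27
Step: anchor[d→2030-03-02]
Result: 2030-03-02
Step: anchor[d→1964-11-26]
Result: 1964-11-26
Step: stepdays[n→-108]
Result: 1964-08-10
Step: lastday[]
Result: 1964-08-31

Answer: 1964-08-31


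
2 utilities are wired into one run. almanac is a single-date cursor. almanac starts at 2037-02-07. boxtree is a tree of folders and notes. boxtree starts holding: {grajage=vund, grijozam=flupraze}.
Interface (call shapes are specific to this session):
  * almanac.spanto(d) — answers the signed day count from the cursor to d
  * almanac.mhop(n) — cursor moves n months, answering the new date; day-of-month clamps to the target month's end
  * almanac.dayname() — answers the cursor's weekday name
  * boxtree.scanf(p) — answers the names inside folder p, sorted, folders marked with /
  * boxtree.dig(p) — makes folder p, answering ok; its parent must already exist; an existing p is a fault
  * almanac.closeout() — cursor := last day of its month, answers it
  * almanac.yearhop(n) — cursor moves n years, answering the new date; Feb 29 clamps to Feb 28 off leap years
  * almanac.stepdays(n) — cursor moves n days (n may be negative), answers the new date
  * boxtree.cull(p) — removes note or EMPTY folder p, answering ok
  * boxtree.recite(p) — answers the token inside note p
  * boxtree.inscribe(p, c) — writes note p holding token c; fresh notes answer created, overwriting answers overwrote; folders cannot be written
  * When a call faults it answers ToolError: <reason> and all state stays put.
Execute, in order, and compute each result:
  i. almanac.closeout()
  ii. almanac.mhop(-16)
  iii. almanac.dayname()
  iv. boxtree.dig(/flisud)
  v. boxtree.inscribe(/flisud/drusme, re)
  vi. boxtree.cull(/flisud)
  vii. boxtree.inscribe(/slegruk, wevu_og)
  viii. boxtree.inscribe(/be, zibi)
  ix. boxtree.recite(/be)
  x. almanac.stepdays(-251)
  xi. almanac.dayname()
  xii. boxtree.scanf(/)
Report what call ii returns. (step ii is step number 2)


Answer: 2035-10-28

Derivation:
% almanac.closeout
:: 2037-02-28
% almanac.mhop n='-16'
:: 2035-10-28
% almanac.dayname
:: Sunday
% boxtree.dig p='/flisud'
:: ok
% boxtree.inscribe p='/flisud/drusme' c='re'
:: created
% boxtree.cull p='/flisud'
:: ToolError: not empty
% boxtree.inscribe p='/slegruk' c='wevu_og'
:: created
% boxtree.inscribe p='/be' c='zibi'
:: created
% boxtree.recite p='/be'
:: zibi
% almanac.stepdays n='-251'
:: 2035-02-19
% almanac.dayname
:: Monday
% boxtree.scanf p='/'
:: [be, flisud/, grajage, grijozam, slegruk]


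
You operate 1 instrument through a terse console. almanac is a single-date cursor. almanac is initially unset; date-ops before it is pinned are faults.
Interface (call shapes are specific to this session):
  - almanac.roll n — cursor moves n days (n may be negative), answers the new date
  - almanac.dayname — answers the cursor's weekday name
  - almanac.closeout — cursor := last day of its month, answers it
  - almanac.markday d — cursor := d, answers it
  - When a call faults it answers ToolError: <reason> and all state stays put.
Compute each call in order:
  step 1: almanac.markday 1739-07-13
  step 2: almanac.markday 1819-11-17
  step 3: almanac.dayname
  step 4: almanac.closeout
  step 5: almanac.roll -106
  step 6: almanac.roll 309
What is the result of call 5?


;; 1. almanac.markday(d→1739-07-13) -> 1739-07-13
;; 2. almanac.markday(d→1819-11-17) -> 1819-11-17
;; 3. almanac.dayname() -> Wednesday
;; 4. almanac.closeout() -> 1819-11-30
;; 5. almanac.roll(n→-106) -> 1819-08-16
;; 6. almanac.roll(n→309) -> 1820-06-20

Answer: 1819-08-16


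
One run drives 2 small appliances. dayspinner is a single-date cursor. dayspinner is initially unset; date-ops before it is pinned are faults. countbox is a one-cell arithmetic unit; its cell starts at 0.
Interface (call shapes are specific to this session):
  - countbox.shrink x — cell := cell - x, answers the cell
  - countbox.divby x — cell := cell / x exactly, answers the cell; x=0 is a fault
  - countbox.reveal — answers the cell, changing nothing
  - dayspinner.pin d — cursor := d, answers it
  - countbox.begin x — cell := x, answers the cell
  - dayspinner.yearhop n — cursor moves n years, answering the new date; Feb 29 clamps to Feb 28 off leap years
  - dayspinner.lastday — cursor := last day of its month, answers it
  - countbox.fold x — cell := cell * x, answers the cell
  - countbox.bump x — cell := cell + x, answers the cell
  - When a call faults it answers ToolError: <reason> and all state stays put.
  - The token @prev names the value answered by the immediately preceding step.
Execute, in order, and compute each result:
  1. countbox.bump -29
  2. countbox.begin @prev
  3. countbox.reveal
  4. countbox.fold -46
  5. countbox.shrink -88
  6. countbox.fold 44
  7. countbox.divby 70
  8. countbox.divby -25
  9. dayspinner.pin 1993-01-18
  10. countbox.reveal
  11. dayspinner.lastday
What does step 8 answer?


·→ countbox.bump(x=-29)
·← -29
·→ countbox.begin(x=@prev)
·← -29
·→ countbox.reveal()
·← -29
·→ countbox.fold(x=-46)
·← 1334
·→ countbox.shrink(x=-88)
·← 1422
·→ countbox.fold(x=44)
·← 62568
·→ countbox.divby(x=70)
·← 31284/35
·→ countbox.divby(x=-25)
·← -31284/875
·→ dayspinner.pin(d=1993-01-18)
·← 1993-01-18
·→ countbox.reveal()
·← -31284/875
·→ dayspinner.lastday()
·← 1993-01-31

Answer: -31284/875


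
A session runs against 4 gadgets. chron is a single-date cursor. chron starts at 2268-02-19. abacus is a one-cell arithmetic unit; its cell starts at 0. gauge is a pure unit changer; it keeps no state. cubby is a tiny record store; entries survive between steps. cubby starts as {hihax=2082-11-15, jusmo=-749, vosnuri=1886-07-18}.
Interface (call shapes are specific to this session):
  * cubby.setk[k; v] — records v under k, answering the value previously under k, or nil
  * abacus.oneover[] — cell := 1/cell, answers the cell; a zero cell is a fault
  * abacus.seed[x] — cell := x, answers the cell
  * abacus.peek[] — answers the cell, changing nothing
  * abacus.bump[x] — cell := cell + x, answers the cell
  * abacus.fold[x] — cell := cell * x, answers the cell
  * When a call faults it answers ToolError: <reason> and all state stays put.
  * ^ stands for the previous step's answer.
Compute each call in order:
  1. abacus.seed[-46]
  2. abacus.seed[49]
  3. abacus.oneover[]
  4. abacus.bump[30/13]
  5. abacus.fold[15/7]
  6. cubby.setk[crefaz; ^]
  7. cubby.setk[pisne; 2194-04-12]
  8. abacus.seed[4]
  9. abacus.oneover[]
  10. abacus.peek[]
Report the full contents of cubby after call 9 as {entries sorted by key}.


Answer: {crefaz=22245/4459, hihax=2082-11-15, jusmo=-749, pisne=2194-04-12, vosnuri=1886-07-18}

Derivation:
Step: abacus.seed[x='-46']
Result: -46
Step: abacus.seed[x='49']
Result: 49
Step: abacus.oneover[]
Result: 1/49
Step: abacus.bump[x='30/13']
Result: 1483/637
Step: abacus.fold[x='15/7']
Result: 22245/4459
Step: cubby.setk[k='crefaz'; v='^']
Result: nil
Step: cubby.setk[k='pisne'; v='2194-04-12']
Result: nil
Step: abacus.seed[x='4']
Result: 4
Step: abacus.oneover[]
Result: 1/4
Step: abacus.peek[]
Result: 1/4


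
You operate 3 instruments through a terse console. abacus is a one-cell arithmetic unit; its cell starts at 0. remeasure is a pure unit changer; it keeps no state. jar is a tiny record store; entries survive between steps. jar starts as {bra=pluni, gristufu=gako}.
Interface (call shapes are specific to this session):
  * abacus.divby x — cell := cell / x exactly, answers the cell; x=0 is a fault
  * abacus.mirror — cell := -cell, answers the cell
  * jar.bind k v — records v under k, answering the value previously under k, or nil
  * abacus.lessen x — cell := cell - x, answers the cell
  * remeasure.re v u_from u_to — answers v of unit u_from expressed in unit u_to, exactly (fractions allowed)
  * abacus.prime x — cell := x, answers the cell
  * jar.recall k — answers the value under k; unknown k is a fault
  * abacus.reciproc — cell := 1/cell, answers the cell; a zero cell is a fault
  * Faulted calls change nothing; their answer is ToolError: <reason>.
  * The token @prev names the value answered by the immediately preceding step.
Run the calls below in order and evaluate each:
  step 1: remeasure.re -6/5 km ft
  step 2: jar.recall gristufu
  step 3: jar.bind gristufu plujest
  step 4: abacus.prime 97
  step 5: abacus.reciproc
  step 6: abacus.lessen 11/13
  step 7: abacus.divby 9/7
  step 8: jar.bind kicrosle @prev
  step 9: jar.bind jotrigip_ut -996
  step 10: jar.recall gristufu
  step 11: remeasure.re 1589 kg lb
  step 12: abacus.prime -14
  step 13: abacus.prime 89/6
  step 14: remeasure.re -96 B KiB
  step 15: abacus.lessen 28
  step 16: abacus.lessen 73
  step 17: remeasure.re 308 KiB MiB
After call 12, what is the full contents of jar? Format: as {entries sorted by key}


I use re with -6/5, km, ft, and get -500000/127.
I try recall with gristufu, yielding gako.
I try bind with gristufu, plujest, → gako.
Calling prime with 97: 97.
I call reciproc(): 1/97.
I invoke lessen with 11/13, and get -1054/1261.
Calling divby with 9/7, giving -7378/11349.
I try bind with kicrosle, @prev, giving nil.
Next I call bind with jotrigip_ut, -996, and get nil.
Then recall with gristufu, and get plujest.
Then re with 1589, kg, lb, yielding 22700000000/6479891.
I call prime with -14, which returns -14.
Calling prime with 89/6, — result: 89/6.
Calling re with -96, B, KiB, and see -3/32.
I call lessen with 28, — result: -79/6.
Then lessen with 73, which returns -517/6.
Then re with 308, KiB, MiB, and get 77/256.

Answer: {bra=pluni, gristufu=plujest, jotrigip_ut=-996, kicrosle=-7378/11349}
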